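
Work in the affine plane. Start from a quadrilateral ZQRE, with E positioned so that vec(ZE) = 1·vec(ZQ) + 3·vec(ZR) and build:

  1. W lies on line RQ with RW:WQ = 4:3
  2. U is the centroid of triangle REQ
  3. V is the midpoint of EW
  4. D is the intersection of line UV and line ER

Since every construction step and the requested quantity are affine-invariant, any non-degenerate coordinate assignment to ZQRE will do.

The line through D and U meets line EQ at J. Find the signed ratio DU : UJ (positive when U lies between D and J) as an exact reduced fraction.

DU:UJ = -5/2

Work in coordinates with Z = (0, 0), Q = (1, 0), R = (0, 1), E = (1, 3).
1. W lies on line RQ with RW:WQ = 4:3 ⇒ W = (4/7, 3/7)
2. U is the centroid of triangle REQ ⇒ U = (2/3, 4/3)
3. V is the midpoint of EW ⇒ V = (11/14, 12/7)
4. D is the intersection of line UV and line ER ⇒ D = (3/2, 4)
line DU meets EQ at J = (1, 12/5)
U = D + t·(J−D) with t = 5/3, so DU:UJ = 5/3:-2/3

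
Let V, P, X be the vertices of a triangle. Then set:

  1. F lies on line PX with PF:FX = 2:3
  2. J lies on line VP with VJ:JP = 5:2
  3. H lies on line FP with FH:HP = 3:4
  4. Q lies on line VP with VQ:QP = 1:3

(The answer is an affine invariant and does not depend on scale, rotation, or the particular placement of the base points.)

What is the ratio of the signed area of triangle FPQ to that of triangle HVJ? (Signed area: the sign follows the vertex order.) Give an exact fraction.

[FPQ]:[HVJ] = -147/80

Set V = (0, 0), P = (1, 0), X = (0, 1); any affine frame gives the same invariant.
1. F lies on line PX with PF:FX = 2:3 ⇒ F = (3/5, 2/5)
2. J lies on line VP with VJ:JP = 5:2 ⇒ J = (5/7, 0)
3. H lies on line FP with FH:HP = 3:4 ⇒ H = (27/35, 8/35)
4. Q lies on line VP with VQ:QP = 1:3 ⇒ Q = (1/4, 0)
2·[FPQ] = -3/10, 2·[HVJ] = 8/49
[FPQ]:[HVJ] = -3/10:8/49 = -147/80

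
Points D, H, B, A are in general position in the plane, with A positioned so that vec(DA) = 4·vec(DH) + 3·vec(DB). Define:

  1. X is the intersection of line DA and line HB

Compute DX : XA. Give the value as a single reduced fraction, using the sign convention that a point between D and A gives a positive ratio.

DX:XA = 1/6

Work in coordinates with D = (0, 0), H = (1, 0), B = (0, 1), A = (4, 3).
1. X is the intersection of line DA and line HB ⇒ X = (4/7, 3/7)
X = D + t·(A−D) with t = 1/7, so DX:XA = t:(1−t) = 1/7:6/7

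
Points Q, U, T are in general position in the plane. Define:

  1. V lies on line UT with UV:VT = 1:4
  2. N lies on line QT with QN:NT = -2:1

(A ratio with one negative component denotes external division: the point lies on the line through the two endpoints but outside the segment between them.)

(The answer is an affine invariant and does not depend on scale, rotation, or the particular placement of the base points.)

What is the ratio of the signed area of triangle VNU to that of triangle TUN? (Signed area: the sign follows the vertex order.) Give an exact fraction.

Set Q = (0, 0), U = (1, 0), T = (0, 1); any affine frame gives the same invariant.
1. V lies on line UT with UV:VT = 1:4 ⇒ V = (4/5, 1/5)
2. N lies on line QT with QN:NT = -2:1 ⇒ N = (0, 2)
2·[VNU] = -1/5, 2·[TUN] = 1
[VNU]:[TUN] = -1/5:1 = -1/5

[VNU]:[TUN] = -1/5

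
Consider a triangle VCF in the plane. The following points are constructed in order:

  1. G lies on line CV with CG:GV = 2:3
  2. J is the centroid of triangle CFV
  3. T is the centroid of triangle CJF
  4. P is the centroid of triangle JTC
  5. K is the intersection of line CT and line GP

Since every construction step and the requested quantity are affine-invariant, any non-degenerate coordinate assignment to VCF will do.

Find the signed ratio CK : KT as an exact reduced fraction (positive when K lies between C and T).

CK:KT = 14/5

Choose coordinates V = (0, 0), C = (1, 0), F = (0, 1).
1. G lies on line CV with CG:GV = 2:3 ⇒ G = (3/5, 0)
2. J is the centroid of triangle CFV ⇒ J = (1/3, 1/3)
3. T is the centroid of triangle CJF ⇒ T = (4/9, 4/9)
4. P is the centroid of triangle JTC ⇒ P = (16/27, 7/27)
5. K is the intersection of line CT and line GP ⇒ K = (101/171, 56/171)
K = C + t·(T−C) with t = 14/19, so CK:KT = t:(1−t) = 14/19:5/19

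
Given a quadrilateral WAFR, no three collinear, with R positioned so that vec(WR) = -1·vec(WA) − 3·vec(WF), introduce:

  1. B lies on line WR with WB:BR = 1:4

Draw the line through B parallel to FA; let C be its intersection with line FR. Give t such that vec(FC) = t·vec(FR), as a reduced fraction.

Work in coordinates with W = (0, 0), A = (1, 0), F = (0, 1), R = (-1, -3).
1. B lies on line WR with WB:BR = 1:4 ⇒ B = (-1/5, -3/5)
through B parallel to FA: direction (1, -1); meets FR at C = (-9/25, -11/25)
C = F + t·(R−F) with t = 9/25

t = 9/25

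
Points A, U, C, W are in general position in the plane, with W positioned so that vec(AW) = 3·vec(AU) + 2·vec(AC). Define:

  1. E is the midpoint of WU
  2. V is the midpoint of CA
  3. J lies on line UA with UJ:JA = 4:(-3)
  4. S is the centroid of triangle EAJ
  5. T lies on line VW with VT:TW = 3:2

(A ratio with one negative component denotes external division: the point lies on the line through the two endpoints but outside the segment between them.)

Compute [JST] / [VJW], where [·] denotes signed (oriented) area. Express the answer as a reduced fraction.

[JST]:[VJW] = -32/45

Set A = (0, 0), U = (1, 0), C = (0, 1), W = (3, 2); any affine frame gives the same invariant.
1. E is the midpoint of WU ⇒ E = (2, 1)
2. V is the midpoint of CA ⇒ V = (0, 1/2)
3. J lies on line UA with UJ:JA = 4:(-3) ⇒ J = (-3, 0)
4. S is the centroid of triangle EAJ ⇒ S = (-1/3, 1/3)
5. T lies on line VW with VT:TW = 3:2 ⇒ T = (9/5, 7/5)
2·[JST] = 32/15, 2·[VJW] = -3
[JST]:[VJW] = 32/15:-3 = -32/45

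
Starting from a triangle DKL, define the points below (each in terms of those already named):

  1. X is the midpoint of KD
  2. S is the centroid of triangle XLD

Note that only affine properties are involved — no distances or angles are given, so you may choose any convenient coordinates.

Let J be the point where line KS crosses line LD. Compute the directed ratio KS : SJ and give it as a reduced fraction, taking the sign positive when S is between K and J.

Assign D = (0, 0), K = (1, 0), L = (0, 1) — the answer is frame-independent, so this choice is without loss of generality.
1. X is the midpoint of KD ⇒ X = (1/2, 0)
2. S is the centroid of triangle XLD ⇒ S = (1/6, 1/3)
line KS meets LD at J = (0, 2/5)
S = K + t·(J−K) with t = 5/6, so KS:SJ = 5/6:1/6

KS:SJ = 5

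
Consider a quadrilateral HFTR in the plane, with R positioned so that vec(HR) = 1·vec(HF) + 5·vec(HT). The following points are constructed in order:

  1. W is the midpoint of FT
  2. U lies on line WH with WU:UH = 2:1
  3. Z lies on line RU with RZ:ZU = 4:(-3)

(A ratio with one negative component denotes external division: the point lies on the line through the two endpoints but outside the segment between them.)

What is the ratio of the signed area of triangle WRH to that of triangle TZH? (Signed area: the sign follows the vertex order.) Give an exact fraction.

Set H = (0, 0), F = (1, 0), T = (0, 1), R = (1, 5); any affine frame gives the same invariant.
1. W is the midpoint of FT ⇒ W = (1/2, 1/2)
2. U lies on line WH with WU:UH = 2:1 ⇒ U = (1/6, 1/6)
3. Z lies on line RU with RZ:ZU = 4:(-3) ⇒ Z = (-7/3, -43/3)
2·[WRH] = 2, 2·[TZH] = 7/3
[WRH]:[TZH] = 2:7/3 = 6/7

[WRH]:[TZH] = 6/7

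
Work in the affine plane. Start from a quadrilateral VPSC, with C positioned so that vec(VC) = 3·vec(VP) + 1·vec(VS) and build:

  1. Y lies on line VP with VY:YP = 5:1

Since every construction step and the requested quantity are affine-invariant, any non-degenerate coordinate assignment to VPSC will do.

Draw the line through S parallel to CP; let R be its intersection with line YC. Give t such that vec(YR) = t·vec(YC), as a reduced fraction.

Choose coordinates V = (0, 0), P = (1, 0), S = (0, 1), C = (3, 1).
1. Y lies on line VP with VY:YP = 5:1 ⇒ Y = (5/6, 0)
through S parallel to CP: direction (-2, -1); meets YC at R = (-36, -17)
R = Y + t·(C−Y) with t = -17

t = -17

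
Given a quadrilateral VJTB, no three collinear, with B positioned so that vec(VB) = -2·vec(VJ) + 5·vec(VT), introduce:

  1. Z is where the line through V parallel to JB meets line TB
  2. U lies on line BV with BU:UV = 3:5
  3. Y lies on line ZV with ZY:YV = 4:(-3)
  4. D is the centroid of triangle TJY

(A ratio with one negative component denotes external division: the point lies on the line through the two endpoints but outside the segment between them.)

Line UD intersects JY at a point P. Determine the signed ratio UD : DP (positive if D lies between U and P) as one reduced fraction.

UD:DP = 1/2

Work in coordinates with V = (0, 0), J = (1, 0), T = (0, 1), B = (-2, 5).
1. Z is where the line through V parallel to JB meets line TB ⇒ Z = (3, -5)
2. U lies on line BV with BU:UV = 3:5 ⇒ U = (-5/4, 25/8)
3. Y lies on line ZV with ZY:YV = 4:(-3) ⇒ Y = (-9, 15)
4. D is the centroid of triangle TJY ⇒ D = (-8/3, 16/3)
line UD meets JY at P = (-11/2, 39/4)
D = U + t·(P−U) with t = 1/3, so UD:DP = 1/3:2/3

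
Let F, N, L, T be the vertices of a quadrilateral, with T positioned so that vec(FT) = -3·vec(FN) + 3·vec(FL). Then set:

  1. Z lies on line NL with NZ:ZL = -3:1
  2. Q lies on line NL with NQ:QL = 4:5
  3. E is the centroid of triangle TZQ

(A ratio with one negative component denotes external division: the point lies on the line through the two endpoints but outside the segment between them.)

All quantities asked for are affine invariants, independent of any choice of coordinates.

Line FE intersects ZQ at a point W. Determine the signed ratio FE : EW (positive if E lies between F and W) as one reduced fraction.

FE:EW = 2

Set F = (0, 0), N = (1, 0), L = (0, 1), T = (-3, 3); any affine frame gives the same invariant.
1. Z lies on line NL with NZ:ZL = -3:1 ⇒ Z = (-1/2, 3/2)
2. Q lies on line NL with NQ:QL = 4:5 ⇒ Q = (5/9, 4/9)
3. E is the centroid of triangle TZQ ⇒ E = (-53/54, 89/54)
line FE meets ZQ at W = (-53/36, 89/36)
E = F + t·(W−F) with t = 2/3, so FE:EW = 2/3:1/3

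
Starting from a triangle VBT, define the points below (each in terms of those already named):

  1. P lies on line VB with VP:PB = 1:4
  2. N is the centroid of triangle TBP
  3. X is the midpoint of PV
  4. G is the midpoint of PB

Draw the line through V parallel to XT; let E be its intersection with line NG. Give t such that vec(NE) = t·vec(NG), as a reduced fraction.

t = -13/5

Assign V = (0, 0), B = (1, 0), T = (0, 1) — the answer is frame-independent, so this choice is without loss of generality.
1. P lies on line VB with VP:PB = 1:4 ⇒ P = (1/5, 0)
2. N is the centroid of triangle TBP ⇒ N = (2/5, 1/3)
3. X is the midpoint of PV ⇒ X = (1/10, 0)
4. G is the midpoint of PB ⇒ G = (3/5, 0)
through V parallel to XT: direction (-1/10, 1); meets NG at E = (-3/25, 6/5)
E = N + t·(G−N) with t = -13/5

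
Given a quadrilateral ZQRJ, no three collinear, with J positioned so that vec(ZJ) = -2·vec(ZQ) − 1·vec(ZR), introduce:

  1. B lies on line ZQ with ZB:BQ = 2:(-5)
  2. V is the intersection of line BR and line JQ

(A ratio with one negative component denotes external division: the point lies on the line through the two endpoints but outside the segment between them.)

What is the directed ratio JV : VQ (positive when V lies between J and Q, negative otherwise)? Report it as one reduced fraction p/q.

Work in coordinates with Z = (0, 0), Q = (1, 0), R = (0, 1), J = (-2, -1).
1. B lies on line ZQ with ZB:BQ = 2:(-5) ⇒ B = (-2/3, 0)
2. V is the intersection of line BR and line JQ ⇒ V = (-8/7, -5/7)
V = J + t·(Q−J) with t = 2/7, so JV:VQ = t:(1−t) = 2/7:5/7

JV:VQ = 2/5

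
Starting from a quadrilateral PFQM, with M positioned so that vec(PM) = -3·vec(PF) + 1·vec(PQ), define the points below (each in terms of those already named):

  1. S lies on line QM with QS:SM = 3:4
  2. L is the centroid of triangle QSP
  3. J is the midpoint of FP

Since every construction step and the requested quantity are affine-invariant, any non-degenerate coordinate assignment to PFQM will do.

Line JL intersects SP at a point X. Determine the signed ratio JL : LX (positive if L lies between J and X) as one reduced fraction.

JL:LX = 1/6

Set P = (0, 0), F = (1, 0), Q = (0, 1), M = (-3, 1); any affine frame gives the same invariant.
1. S lies on line QM with QS:SM = 3:4 ⇒ S = (-9/7, 1)
2. L is the centroid of triangle QSP ⇒ L = (-3/7, 2/3)
3. J is the midpoint of FP ⇒ J = (1/2, 0)
line JL meets SP at X = (-6, 14/3)
L = J + t·(X−J) with t = 1/7, so JL:LX = 1/7:6/7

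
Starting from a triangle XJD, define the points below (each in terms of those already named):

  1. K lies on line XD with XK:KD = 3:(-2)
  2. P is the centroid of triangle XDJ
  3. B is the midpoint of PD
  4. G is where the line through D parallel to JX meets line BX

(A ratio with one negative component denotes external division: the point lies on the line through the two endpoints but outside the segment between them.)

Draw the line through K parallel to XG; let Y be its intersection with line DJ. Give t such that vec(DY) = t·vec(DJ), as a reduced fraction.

t = -2/5

Choose coordinates X = (0, 0), J = (1, 0), D = (0, 1).
1. K lies on line XD with XK:KD = 3:(-2) ⇒ K = (0, 3)
2. P is the centroid of triangle XDJ ⇒ P = (1/3, 1/3)
3. B is the midpoint of PD ⇒ B = (1/6, 2/3)
4. G is where the line through D parallel to JX meets line BX ⇒ G = (1/4, 1)
through K parallel to XG: direction (1/4, 1); meets DJ at Y = (-2/5, 7/5)
Y = D + t·(J−D) with t = -2/5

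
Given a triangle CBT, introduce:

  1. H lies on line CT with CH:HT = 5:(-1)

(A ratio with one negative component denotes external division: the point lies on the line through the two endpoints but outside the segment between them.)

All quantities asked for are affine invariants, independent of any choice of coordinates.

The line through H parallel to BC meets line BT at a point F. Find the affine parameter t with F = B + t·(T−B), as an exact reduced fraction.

t = 5/4

Assign C = (0, 0), B = (1, 0), T = (0, 1) — the answer is frame-independent, so this choice is without loss of generality.
1. H lies on line CT with CH:HT = 5:(-1) ⇒ H = (0, 5/4)
through H parallel to BC: direction (-1, 0); meets BT at F = (-1/4, 5/4)
F = B + t·(T−B) with t = 5/4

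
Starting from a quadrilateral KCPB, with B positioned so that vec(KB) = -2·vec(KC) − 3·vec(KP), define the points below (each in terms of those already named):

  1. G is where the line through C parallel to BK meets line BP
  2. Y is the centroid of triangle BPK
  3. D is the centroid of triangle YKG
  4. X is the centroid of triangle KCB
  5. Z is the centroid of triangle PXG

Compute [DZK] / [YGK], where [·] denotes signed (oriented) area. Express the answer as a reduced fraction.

[DZK]:[YGK] = -5/216

Set K = (0, 0), C = (1, 0), P = (0, 1), B = (-2, -3); any affine frame gives the same invariant.
1. G is where the line through C parallel to BK meets line BP ⇒ G = (-5, -9)
2. Y is the centroid of triangle BPK ⇒ Y = (-2/3, -2/3)
3. D is the centroid of triangle YKG ⇒ D = (-17/9, -29/9)
4. X is the centroid of triangle KCB ⇒ X = (-1/3, -1)
5. Z is the centroid of triangle PXG ⇒ Z = (-16/9, -3)
2·[DZK] = -5/81, 2·[YGK] = 8/3
[DZK]:[YGK] = -5/81:8/3 = -5/216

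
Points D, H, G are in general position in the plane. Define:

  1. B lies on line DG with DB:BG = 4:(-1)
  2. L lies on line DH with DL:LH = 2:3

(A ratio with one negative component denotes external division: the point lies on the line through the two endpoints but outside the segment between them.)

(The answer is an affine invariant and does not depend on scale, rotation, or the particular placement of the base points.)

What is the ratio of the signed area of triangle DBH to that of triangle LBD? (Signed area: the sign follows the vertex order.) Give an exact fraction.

Assign D = (0, 0), H = (1, 0), G = (0, 1) — the answer is frame-independent, so this choice is without loss of generality.
1. B lies on line DG with DB:BG = 4:(-1) ⇒ B = (0, 4/3)
2. L lies on line DH with DL:LH = 2:3 ⇒ L = (2/5, 0)
2·[DBH] = -4/3, 2·[LBD] = 8/15
[DBH]:[LBD] = -4/3:8/15 = -5/2

[DBH]:[LBD] = -5/2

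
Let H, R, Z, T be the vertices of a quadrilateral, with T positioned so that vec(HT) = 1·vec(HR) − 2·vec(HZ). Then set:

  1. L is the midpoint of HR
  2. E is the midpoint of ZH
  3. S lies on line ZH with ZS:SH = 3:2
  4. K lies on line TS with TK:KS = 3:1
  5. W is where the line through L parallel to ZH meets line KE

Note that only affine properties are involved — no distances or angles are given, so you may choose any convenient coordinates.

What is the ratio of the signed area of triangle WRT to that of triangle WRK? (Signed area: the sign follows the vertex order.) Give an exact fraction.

Choose coordinates H = (0, 0), R = (1, 0), Z = (0, 1), T = (1, -2).
1. L is the midpoint of HR ⇒ L = (1/2, 0)
2. E is the midpoint of ZH ⇒ E = (0, 1/2)
3. S lies on line ZH with ZS:SH = 3:2 ⇒ S = (0, 2/5)
4. K lies on line TS with TK:KS = 3:1 ⇒ K = (1/4, -1/5)
5. W is where the line through L parallel to ZH meets line KE ⇒ W = (1/2, -9/10)
2·[WRT] = -1, 2·[WRK] = 23/40
[WRT]:[WRK] = -1:23/40 = -40/23

[WRT]:[WRK] = -40/23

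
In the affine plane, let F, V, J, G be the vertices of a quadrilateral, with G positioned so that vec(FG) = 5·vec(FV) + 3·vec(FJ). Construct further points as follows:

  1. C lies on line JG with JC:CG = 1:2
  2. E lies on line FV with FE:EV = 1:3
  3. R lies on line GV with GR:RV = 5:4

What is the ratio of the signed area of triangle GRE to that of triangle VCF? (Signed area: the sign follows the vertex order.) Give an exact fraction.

Choose coordinates F = (0, 0), V = (1, 0), J = (0, 1), G = (5, 3).
1. C lies on line JG with JC:CG = 1:2 ⇒ C = (5/3, 5/3)
2. E lies on line FV with FE:EV = 1:3 ⇒ E = (1/4, 0)
3. R lies on line GV with GR:RV = 5:4 ⇒ R = (25/9, 4/3)
2·[GRE] = -5/4, 2·[VCF] = 5/3
[GRE]:[VCF] = -5/4:5/3 = -3/4

[GRE]:[VCF] = -3/4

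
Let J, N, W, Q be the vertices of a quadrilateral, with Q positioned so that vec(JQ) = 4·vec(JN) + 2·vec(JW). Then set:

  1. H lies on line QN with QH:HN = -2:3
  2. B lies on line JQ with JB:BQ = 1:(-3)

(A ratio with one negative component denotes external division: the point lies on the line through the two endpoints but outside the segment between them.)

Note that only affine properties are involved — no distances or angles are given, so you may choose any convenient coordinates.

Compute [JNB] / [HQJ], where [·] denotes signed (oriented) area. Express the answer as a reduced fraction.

[JNB]:[HQJ] = 1/4

Assign J = (0, 0), N = (1, 0), W = (0, 1), Q = (4, 2) — the answer is frame-independent, so this choice is without loss of generality.
1. H lies on line QN with QH:HN = -2:3 ⇒ H = (10, 6)
2. B lies on line JQ with JB:BQ = 1:(-3) ⇒ B = (-2, -1)
2·[JNB] = -1, 2·[HQJ] = -4
[JNB]:[HQJ] = -1:-4 = 1/4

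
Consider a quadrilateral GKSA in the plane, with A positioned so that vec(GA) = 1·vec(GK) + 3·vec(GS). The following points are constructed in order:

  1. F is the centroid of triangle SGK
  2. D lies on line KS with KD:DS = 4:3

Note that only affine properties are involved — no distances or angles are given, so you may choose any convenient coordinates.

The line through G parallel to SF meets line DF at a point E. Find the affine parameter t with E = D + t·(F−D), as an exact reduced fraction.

Choose coordinates G = (0, 0), K = (1, 0), S = (0, 1), A = (1, 3).
1. F is the centroid of triangle SGK ⇒ F = (1/3, 1/3)
2. D lies on line KS with KD:DS = 4:3 ⇒ D = (3/7, 4/7)
through G parallel to SF: direction (1/3, -2/3); meets DF at E = (1/9, -2/9)
E = D + t·(F−D) with t = 10/3

t = 10/3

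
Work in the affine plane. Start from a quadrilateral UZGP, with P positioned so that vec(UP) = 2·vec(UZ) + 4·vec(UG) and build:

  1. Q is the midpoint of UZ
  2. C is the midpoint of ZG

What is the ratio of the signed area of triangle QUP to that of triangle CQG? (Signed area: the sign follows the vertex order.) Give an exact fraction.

Set U = (0, 0), Z = (1, 0), G = (0, 1), P = (2, 4); any affine frame gives the same invariant.
1. Q is the midpoint of UZ ⇒ Q = (1/2, 0)
2. C is the midpoint of ZG ⇒ C = (1/2, 1/2)
2·[QUP] = -2, 2·[CQG] = -1/4
[QUP]:[CQG] = -2:-1/4 = 8

[QUP]:[CQG] = 8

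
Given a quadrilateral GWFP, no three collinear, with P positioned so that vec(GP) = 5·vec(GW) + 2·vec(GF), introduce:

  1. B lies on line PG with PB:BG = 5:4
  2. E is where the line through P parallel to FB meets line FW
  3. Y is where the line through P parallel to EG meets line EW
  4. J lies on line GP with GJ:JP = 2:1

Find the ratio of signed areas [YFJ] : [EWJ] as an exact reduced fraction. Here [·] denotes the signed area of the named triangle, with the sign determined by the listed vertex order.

[YFJ]:[EWJ] = -245/44

Set G = (0, 0), W = (1, 0), F = (0, 1), P = (5, 2); any affine frame gives the same invariant.
1. B lies on line PG with PB:BG = 5:4 ⇒ B = (20/9, 8/9)
2. E is where the line through P parallel to FB meets line FW ⇒ E = (-25/19, 44/19)
3. Y is where the line through P parallel to EG meets line EW ⇒ Y = (245/19, -226/19)
4. J lies on line GP with GJ:JP = 2:1 ⇒ J = (10/3, 4/3)
2·[YFJ] = -2695/57, 2·[EWJ] = 484/57
[YFJ]:[EWJ] = -2695/57:484/57 = -245/44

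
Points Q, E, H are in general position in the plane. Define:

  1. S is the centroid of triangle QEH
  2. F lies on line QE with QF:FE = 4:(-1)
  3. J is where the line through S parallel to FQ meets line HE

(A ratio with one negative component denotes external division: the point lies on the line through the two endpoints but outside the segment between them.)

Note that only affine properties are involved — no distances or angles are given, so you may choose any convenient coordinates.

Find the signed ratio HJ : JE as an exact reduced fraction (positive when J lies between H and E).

Choose coordinates Q = (0, 0), E = (1, 0), H = (0, 1).
1. S is the centroid of triangle QEH ⇒ S = (1/3, 1/3)
2. F lies on line QE with QF:FE = 4:(-1) ⇒ F = (4/3, 0)
3. J is where the line through S parallel to FQ meets line HE ⇒ J = (2/3, 1/3)
J = H + t·(E−H) with t = 2/3, so HJ:JE = t:(1−t) = 2/3:1/3

HJ:JE = 2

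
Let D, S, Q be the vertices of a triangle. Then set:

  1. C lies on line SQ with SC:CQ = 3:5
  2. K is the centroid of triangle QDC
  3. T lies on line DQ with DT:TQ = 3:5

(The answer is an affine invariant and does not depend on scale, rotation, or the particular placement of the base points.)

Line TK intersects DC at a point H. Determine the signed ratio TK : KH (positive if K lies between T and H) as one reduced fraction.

Choose coordinates D = (0, 0), S = (1, 0), Q = (0, 1).
1. C lies on line SQ with SC:CQ = 3:5 ⇒ C = (5/8, 3/8)
2. K is the centroid of triangle QDC ⇒ K = (5/24, 11/24)
3. T lies on line DQ with DT:TQ = 3:5 ⇒ T = (0, 3/8)
line TK meets DC at H = (15/8, 9/8)
K = T + t·(H−T) with t = 1/9, so TK:KH = 1/9:8/9

TK:KH = 1/8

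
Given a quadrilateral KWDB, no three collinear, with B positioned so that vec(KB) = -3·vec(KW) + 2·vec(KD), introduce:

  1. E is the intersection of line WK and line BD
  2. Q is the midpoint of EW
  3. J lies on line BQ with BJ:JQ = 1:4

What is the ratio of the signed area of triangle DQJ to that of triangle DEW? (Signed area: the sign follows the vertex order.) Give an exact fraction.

Assign K = (0, 0), W = (1, 0), D = (0, 1), B = (-3, 2) — the answer is frame-independent, so this choice is without loss of generality.
1. E is the intersection of line WK and line BD ⇒ E = (3, 0)
2. Q is the midpoint of EW ⇒ Q = (2, 0)
3. J lies on line BQ with BJ:JQ = 1:4 ⇒ J = (-2, 8/5)
2·[DQJ] = -4/5, 2·[DEW] = -2
[DQJ]:[DEW] = -4/5:-2 = 2/5

[DQJ]:[DEW] = 2/5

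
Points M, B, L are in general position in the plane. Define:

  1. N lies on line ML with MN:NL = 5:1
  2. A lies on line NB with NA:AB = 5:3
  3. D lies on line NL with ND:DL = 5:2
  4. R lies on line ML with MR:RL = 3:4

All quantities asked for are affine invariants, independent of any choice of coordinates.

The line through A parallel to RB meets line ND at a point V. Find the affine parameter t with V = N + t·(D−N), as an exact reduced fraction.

t = -17/8

Choose coordinates M = (0, 0), B = (1, 0), L = (0, 1).
1. N lies on line ML with MN:NL = 5:1 ⇒ N = (0, 5/6)
2. A lies on line NB with NA:AB = 5:3 ⇒ A = (5/8, 5/16)
3. D lies on line NL with ND:DL = 5:2 ⇒ D = (0, 20/21)
4. R lies on line ML with MR:RL = 3:4 ⇒ R = (0, 3/7)
through A parallel to RB: direction (1, -3/7); meets ND at V = (0, 65/112)
V = N + t·(D−N) with t = -17/8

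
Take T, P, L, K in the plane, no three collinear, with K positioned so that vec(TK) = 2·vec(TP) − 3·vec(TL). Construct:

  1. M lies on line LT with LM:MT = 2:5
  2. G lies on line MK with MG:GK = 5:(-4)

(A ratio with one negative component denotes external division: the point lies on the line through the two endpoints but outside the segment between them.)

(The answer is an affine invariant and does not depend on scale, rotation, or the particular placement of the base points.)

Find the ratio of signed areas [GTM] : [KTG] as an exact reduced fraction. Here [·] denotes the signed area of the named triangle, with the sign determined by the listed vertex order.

Set T = (0, 0), P = (1, 0), L = (0, 1), K = (2, -3); any affine frame gives the same invariant.
1. M lies on line LT with LM:MT = 2:5 ⇒ M = (0, 5/7)
2. G lies on line MK with MG:GK = 5:(-4) ⇒ G = (10, -125/7)
2·[GTM] = -50/7, 2·[KTG] = 40/7
[GTM]:[KTG] = -50/7:40/7 = -5/4

[GTM]:[KTG] = -5/4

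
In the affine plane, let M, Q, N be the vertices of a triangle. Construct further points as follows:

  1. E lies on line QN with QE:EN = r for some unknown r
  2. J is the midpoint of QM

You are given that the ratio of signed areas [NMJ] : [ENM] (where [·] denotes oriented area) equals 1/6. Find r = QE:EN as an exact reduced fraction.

Choose coordinates M = (0, 0), Q = (1, 0), N = (0, 1).
1. With QE:EN = r, write λ = r/(r+1) so E = Q + λ·(N−Q); E is affine-linear in λ
2. J is the midpoint of QM ⇒ J = (1/2, 0)
Every point depending on E is an affine combination of E and λ-independent points, so each such coordinate is linear in λ; the λ² term in each signed area is a multiple of (N−Q)×(N−Q) = 0, so 2·[NMJ] and 2·[ENM] are each linear in λ. Evaluating at λ=0 and λ=1:
  2·[NMJ] = 1/2,   2·[ENM] = −λ + 1
So [NMJ]:[ENM] = (1/2) / (−λ + 1). Setting this equal to 1/6:
  1/2 = 1/6·(−λ + 1)  ⇒  λ = -2
Then r = λ/(1−λ) = (-2)/(3) = -2/3. Check: with r = -2/3, E = (3, -2) and [NMJ]:[ENM] = 1/6 as required.

r = -2/3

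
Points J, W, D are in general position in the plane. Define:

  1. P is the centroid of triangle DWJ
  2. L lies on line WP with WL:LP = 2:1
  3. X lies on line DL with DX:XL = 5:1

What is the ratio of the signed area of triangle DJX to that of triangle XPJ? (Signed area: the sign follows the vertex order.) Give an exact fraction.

Set J = (0, 0), W = (1, 0), D = (0, 1); any affine frame gives the same invariant.
1. P is the centroid of triangle DWJ ⇒ P = (1/3, 1/3)
2. L lies on line WP with WL:LP = 2:1 ⇒ L = (5/9, 2/9)
3. X lies on line DL with DX:XL = 5:1 ⇒ X = (25/54, 19/54)
2·[DJX] = 25/54, 2·[XPJ] = 1/27
[DJX]:[XPJ] = 25/54:1/27 = 25/2

[DJX]:[XPJ] = 25/2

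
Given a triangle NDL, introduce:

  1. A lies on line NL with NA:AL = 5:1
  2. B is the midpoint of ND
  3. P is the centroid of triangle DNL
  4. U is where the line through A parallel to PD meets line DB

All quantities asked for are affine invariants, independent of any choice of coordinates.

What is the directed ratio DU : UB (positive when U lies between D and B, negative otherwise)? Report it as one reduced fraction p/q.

Work in coordinates with N = (0, 0), D = (1, 0), L = (0, 1).
1. A lies on line NL with NA:AL = 5:1 ⇒ A = (0, 5/6)
2. B is the midpoint of ND ⇒ B = (1/2, 0)
3. P is the centroid of triangle DNL ⇒ P = (1/3, 1/3)
4. U is where the line through A parallel to PD meets line DB ⇒ U = (5/3, 0)
U = D + t·(B−D) with t = -4/3, so DU:UB = t:(1−t) = -4/3:7/3

DU:UB = -4/7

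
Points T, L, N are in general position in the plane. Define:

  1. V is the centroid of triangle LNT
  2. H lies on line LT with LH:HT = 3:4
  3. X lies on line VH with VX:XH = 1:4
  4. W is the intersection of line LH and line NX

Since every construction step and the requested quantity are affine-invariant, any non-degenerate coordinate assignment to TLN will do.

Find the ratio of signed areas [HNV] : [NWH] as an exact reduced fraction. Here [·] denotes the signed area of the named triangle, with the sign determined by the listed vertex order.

Work in coordinates with T = (0, 0), L = (1, 0), N = (0, 1).
1. V is the centroid of triangle LNT ⇒ V = (1/3, 1/3)
2. H lies on line LT with LH:HT = 3:4 ⇒ H = (4/7, 0)
3. X lies on line VH with VX:XH = 1:4 ⇒ X = (8/21, 4/15)
4. W is the intersection of line LH and line NX ⇒ W = (40/77, 0)
2·[HNV] = 1/21, 2·[NWH] = 4/77
[HNV]:[NWH] = 1/21:4/77 = 11/12

[HNV]:[NWH] = 11/12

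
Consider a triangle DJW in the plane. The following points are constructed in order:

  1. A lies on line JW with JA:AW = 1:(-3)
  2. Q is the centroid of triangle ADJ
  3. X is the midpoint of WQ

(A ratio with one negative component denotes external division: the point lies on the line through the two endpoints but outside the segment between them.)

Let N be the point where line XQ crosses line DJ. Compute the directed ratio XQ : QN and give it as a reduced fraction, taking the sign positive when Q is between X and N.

Set D = (0, 0), J = (1, 0), W = (0, 1); any affine frame gives the same invariant.
1. A lies on line JW with JA:AW = 1:(-3) ⇒ A = (3/2, -1/2)
2. Q is the centroid of triangle ADJ ⇒ Q = (5/6, -1/6)
3. X is the midpoint of WQ ⇒ X = (5/12, 5/12)
line XQ meets DJ at N = (5/7, 0)
Q = X + t·(N−X) with t = 7/5, so XQ:QN = 7/5:-2/5

XQ:QN = -7/2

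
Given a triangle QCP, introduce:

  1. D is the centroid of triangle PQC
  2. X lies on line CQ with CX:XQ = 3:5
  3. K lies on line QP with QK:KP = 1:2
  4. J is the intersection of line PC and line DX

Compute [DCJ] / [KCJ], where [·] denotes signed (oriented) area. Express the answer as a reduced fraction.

[DCJ]:[KCJ] = 1/2

Choose coordinates Q = (0, 0), C = (1, 0), P = (0, 1).
1. D is the centroid of triangle PQC ⇒ D = (1/3, 1/3)
2. X lies on line CQ with CX:XQ = 3:5 ⇒ X = (5/8, 0)
3. K lies on line QP with QK:KP = 1:2 ⇒ K = (0, 1/3)
4. J is the intersection of line PC and line DX ⇒ J = (-2, 3)
2·[DCJ] = 1, 2·[KCJ] = 2
[DCJ]:[KCJ] = 1:2 = 1/2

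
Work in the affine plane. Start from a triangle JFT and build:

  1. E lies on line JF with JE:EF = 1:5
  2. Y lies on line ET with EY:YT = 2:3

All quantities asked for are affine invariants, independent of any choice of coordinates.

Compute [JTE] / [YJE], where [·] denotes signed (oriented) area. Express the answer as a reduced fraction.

Work in coordinates with J = (0, 0), F = (1, 0), T = (0, 1).
1. E lies on line JF with JE:EF = 1:5 ⇒ E = (1/6, 0)
2. Y lies on line ET with EY:YT = 2:3 ⇒ Y = (1/10, 2/5)
2·[JTE] = -1/6, 2·[YJE] = 1/15
[JTE]:[YJE] = -1/6:1/15 = -5/2

[JTE]:[YJE] = -5/2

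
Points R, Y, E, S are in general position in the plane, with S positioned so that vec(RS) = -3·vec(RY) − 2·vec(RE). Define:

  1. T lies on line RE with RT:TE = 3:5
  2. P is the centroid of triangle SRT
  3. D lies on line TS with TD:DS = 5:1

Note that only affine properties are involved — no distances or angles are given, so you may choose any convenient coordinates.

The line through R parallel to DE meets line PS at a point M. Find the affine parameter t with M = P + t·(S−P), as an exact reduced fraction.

t = -4/5

Assign R = (0, 0), Y = (1, 0), E = (0, 1), S = (-3, -2) — the answer is frame-independent, so this choice is without loss of generality.
1. T lies on line RE with RT:TE = 3:5 ⇒ T = (0, 3/8)
2. P is the centroid of triangle SRT ⇒ P = (-1, -13/24)
3. D lies on line TS with TD:DS = 5:1 ⇒ D = (-5/2, -77/48)
through R parallel to DE: direction (5/2, 125/48); meets PS at M = (3/5, 5/8)
M = P + t·(S−P) with t = -4/5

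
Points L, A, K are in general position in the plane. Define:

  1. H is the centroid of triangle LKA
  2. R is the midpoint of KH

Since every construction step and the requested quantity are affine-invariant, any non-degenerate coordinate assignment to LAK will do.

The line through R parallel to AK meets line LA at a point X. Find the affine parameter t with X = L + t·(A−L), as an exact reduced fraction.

t = 5/6

Choose coordinates L = (0, 0), A = (1, 0), K = (0, 1).
1. H is the centroid of triangle LKA ⇒ H = (1/3, 1/3)
2. R is the midpoint of KH ⇒ R = (1/6, 2/3)
through R parallel to AK: direction (-1, 1); meets LA at X = (5/6, 0)
X = L + t·(A−L) with t = 5/6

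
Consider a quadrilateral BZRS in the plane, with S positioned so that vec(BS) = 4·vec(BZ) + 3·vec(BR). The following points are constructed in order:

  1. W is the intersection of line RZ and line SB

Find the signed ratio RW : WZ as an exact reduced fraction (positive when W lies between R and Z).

Set B = (0, 0), Z = (1, 0), R = (0, 1), S = (4, 3); any affine frame gives the same invariant.
1. W is the intersection of line RZ and line SB ⇒ W = (4/7, 3/7)
W = R + t·(Z−R) with t = 4/7, so RW:WZ = t:(1−t) = 4/7:3/7

RW:WZ = 4/3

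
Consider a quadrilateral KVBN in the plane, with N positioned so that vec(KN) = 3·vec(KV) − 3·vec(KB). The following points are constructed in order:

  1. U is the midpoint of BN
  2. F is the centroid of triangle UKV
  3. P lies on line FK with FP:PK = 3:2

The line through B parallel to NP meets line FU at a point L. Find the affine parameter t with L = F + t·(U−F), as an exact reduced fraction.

Work in coordinates with K = (0, 0), V = (1, 0), B = (0, 1), N = (3, -3).
1. U is the midpoint of BN ⇒ U = (3/2, -1)
2. F is the centroid of triangle UKV ⇒ F = (5/6, -1/3)
3. P lies on line FK with FP:PK = 3:2 ⇒ P = (1/3, -2/15)
through B parallel to NP: direction (-8/3, 43/15); meets FU at L = (20/3, -37/6)
L = F + t·(U−F) with t = 35/4

t = 35/4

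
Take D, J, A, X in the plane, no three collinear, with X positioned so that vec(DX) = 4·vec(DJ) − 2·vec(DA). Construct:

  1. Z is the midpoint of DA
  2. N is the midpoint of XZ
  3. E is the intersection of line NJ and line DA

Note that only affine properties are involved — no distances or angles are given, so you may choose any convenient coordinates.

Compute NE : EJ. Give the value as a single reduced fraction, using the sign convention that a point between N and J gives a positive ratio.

NE:EJ = -2

Work in coordinates with D = (0, 0), J = (1, 0), A = (0, 1), X = (4, -2).
1. Z is the midpoint of DA ⇒ Z = (0, 1/2)
2. N is the midpoint of XZ ⇒ N = (2, -3/4)
3. E is the intersection of line NJ and line DA ⇒ E = (0, 3/4)
E = N + t·(J−N) with t = 2, so NE:EJ = t:(1−t) = 2:-1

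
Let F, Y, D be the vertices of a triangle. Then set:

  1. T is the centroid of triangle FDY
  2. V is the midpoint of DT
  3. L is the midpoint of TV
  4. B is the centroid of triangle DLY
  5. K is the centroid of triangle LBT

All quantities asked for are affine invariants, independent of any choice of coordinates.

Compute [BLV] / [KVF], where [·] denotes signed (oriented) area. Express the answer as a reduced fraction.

[BLV]:[KVF] = -3/16

Work in coordinates with F = (0, 0), Y = (1, 0), D = (0, 1).
1. T is the centroid of triangle FDY ⇒ T = (1/3, 1/3)
2. V is the midpoint of DT ⇒ V = (1/6, 2/3)
3. L is the midpoint of TV ⇒ L = (1/4, 1/2)
4. B is the centroid of triangle DLY ⇒ B = (5/12, 1/2)
5. K is the centroid of triangle LBT ⇒ K = (1/3, 4/9)
2·[BLV] = -1/36, 2·[KVF] = 4/27
[BLV]:[KVF] = -1/36:4/27 = -3/16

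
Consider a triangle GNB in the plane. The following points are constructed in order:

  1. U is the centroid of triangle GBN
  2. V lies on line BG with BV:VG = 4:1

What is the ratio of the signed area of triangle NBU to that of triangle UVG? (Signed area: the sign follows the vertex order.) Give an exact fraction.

Assign G = (0, 0), N = (1, 0), B = (0, 1) — the answer is frame-independent, so this choice is without loss of generality.
1. U is the centroid of triangle GBN ⇒ U = (1/3, 1/3)
2. V lies on line BG with BV:VG = 4:1 ⇒ V = (0, 1/5)
2·[NBU] = 1/3, 2·[UVG] = 1/15
[NBU]:[UVG] = 1/3:1/15 = 5

[NBU]:[UVG] = 5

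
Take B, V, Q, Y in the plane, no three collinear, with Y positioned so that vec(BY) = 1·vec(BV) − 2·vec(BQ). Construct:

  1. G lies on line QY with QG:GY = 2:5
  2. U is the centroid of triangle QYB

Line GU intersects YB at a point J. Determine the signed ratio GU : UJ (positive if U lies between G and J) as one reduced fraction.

Set B = (0, 0), V = (1, 0), Q = (0, 1), Y = (1, -2); any affine frame gives the same invariant.
1. G lies on line QY with QG:GY = 2:5 ⇒ G = (2/7, 1/7)
2. U is the centroid of triangle QYB ⇒ U = (1/3, -1/3)
line GU meets YB at J = (3/8, -3/4)
U = G + t·(J−G) with t = 8/15, so GU:UJ = 8/15:7/15

GU:UJ = 8/7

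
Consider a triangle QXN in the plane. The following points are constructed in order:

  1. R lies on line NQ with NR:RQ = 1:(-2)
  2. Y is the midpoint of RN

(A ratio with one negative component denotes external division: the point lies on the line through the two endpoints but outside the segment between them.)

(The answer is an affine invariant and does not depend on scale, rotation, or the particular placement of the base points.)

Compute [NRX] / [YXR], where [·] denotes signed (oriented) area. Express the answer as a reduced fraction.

Assign Q = (0, 0), X = (1, 0), N = (0, 1) — the answer is frame-independent, so this choice is without loss of generality.
1. R lies on line NQ with NR:RQ = 1:(-2) ⇒ R = (0, 2)
2. Y is the midpoint of RN ⇒ Y = (0, 3/2)
2·[NRX] = -1, 2·[YXR] = 1/2
[NRX]:[YXR] = -1:1/2 = -2

[NRX]:[YXR] = -2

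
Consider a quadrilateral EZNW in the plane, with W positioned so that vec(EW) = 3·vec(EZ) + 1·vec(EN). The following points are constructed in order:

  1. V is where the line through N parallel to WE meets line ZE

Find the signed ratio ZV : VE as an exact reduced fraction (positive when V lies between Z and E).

Choose coordinates E = (0, 0), Z = (1, 0), N = (0, 1), W = (3, 1).
1. V is where the line through N parallel to WE meets line ZE ⇒ V = (-3, 0)
V = Z + t·(E−Z) with t = 4, so ZV:VE = t:(1−t) = 4:-3

ZV:VE = -4/3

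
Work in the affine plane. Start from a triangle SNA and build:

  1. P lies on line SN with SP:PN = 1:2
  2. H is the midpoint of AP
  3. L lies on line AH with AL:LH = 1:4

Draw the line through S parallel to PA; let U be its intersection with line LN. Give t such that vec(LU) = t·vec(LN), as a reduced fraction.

t = -1/2

Assign S = (0, 0), N = (1, 0), A = (0, 1) — the answer is frame-independent, so this choice is without loss of generality.
1. P lies on line SN with SP:PN = 1:2 ⇒ P = (1/3, 0)
2. H is the midpoint of AP ⇒ H = (1/6, 1/2)
3. L lies on line AH with AL:LH = 1:4 ⇒ L = (1/30, 9/10)
through S parallel to PA: direction (-1/3, 1); meets LN at U = (-9/20, 27/20)
U = L + t·(N−L) with t = -1/2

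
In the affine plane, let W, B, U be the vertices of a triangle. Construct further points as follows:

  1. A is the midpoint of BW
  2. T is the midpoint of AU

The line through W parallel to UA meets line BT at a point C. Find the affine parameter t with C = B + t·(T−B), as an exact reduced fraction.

Choose coordinates W = (0, 0), B = (1, 0), U = (0, 1).
1. A is the midpoint of BW ⇒ A = (1/2, 0)
2. T is the midpoint of AU ⇒ T = (1/4, 1/2)
through W parallel to UA: direction (1/2, -1); meets BT at C = (-1/2, 1)
C = B + t·(T−B) with t = 2

t = 2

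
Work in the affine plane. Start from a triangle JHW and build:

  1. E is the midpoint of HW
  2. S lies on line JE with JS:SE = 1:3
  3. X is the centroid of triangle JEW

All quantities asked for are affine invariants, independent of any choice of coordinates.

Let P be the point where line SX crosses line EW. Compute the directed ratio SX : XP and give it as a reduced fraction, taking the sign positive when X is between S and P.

Set J = (0, 0), H = (1, 0), W = (0, 1); any affine frame gives the same invariant.
1. E is the midpoint of HW ⇒ E = (1/2, 1/2)
2. S lies on line JE with JS:SE = 1:3 ⇒ S = (1/8, 1/8)
3. X is the centroid of triangle JEW ⇒ X = (1/6, 1/2)
line SX meets EW at P = (1/5, 4/5)
X = S + t·(P−S) with t = 5/9, so SX:XP = 5/9:4/9

SX:XP = 5/4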